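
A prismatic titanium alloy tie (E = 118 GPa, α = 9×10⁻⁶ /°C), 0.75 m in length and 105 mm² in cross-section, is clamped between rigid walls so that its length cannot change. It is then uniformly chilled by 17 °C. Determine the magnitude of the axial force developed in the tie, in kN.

P ≈ 1.9 kN (tensile)

The ends cannot move, so σ = EαΔT = 118×10³ × 9×10⁻⁶ × 17 = 18.05 MPa.
P = AEαΔT = 105 × 118×10³ × 9×10⁻⁶ × 17 = 1.896 kN (tensile).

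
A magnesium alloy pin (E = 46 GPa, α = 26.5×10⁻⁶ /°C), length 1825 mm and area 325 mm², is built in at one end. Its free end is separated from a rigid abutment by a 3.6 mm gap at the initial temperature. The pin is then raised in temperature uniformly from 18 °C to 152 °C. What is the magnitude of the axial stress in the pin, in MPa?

Free thermal elongation = αΔT L = 26.5×10⁻⁶ × 134 × 1825 = 6.481 mm.
The gap closes (δ_free > 3.6 mm) and the wall then resists a further 6.481 − 3.6 = 2.881 mm of expansion.
Compatibility: PL/(AE) = 2.881 mm, so σ = P/A = E × (2.881/1825) = 72.61 MPa.

σ ≈ 72.6 MPa (compressive)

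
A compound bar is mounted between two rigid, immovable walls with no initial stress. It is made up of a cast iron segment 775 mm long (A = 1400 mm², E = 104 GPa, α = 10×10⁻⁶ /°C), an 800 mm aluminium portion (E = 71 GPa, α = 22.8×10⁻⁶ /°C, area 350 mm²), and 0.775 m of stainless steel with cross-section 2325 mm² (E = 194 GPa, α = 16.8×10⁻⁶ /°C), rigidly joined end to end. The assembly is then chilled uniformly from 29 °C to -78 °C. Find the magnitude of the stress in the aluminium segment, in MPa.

With the walls removed the bar would change length by δ_free = Σ αᵢΔT Lᵢ = 10×10⁻⁶×107×775 + 22.8×10⁻⁶×107×800 + 16.8×10⁻⁶×107×775 = 4.174 mm.
The rigid supports impose zero overall length change; the single axial force P common to all segments must satisfy P Σ Lᵢ/(AᵢEᵢ) = δ_free.
Σ Lᵢ/(AᵢEᵢ) = 775/(1400×104×10³) + 800/(350×71×10³) + 775/(2325×194×10³) = 3.923×10⁻⁵ mm/N.
P = 4.174 / 3.923×10⁻⁵ = 106400 N = 106.4 kN, tensile.
σ_{aluminium} = P / A = 106400 / 350 = 304 MPa.

σ ≈ 304 MPa (tensile)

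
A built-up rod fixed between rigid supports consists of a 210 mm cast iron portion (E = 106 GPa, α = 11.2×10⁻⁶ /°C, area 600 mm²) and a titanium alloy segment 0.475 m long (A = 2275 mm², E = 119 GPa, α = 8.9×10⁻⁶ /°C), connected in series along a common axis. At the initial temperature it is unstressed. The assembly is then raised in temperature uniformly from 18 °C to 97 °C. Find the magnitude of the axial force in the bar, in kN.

If the supports were absent, the total length change would be Σ αᵢΔT Lᵢ = 11.2×10⁻⁶×79×210 + 8.9×10⁻⁶×79×475 = 0.5198 mm.
Since the ends are fixed, an axial force P builds up, equal in every segment, with P · Σ Lᵢ/(AᵢEᵢ) = δ_free.
The series flexibility is Σ Lᵢ/(AᵢEᵢ) = 210/(600×106×10³) + 475/(2275×119×10³) = 5.056×10⁻⁶ mm/N.
P = 0.5198 / 5.056×10⁻⁶ = 102800 N = 102.8 kN, compressive.

P ≈ 103 kN (compressive)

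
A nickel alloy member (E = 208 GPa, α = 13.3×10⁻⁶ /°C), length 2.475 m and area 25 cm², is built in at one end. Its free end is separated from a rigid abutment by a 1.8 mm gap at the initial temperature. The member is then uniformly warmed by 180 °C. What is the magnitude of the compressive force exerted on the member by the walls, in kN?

If the wall were absent the member would grow by αΔT L = 13.3×10⁻⁶ × 180 × 2475 = 5.925 mm.
This exceeds the 1.8 mm gap, so the wall pushes back. The portion of expansion that must be recovered elastically is δ_free − gap = 5.925 − 1.8 = 4.125 mm.
So σ = E(δ_free − g)/L = 208×10³ × 4.125/2475 = 346.7 MPa.
P = σA = 346.7 × 2500 = 866.7 kN.

P ≈ 867 kN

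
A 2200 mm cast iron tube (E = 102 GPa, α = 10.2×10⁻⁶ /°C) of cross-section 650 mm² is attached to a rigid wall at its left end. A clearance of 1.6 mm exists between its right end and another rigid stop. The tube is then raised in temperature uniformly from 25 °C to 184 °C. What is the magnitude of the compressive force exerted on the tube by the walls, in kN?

Unrestrained expansion: δ_free = αΔT L = 10.2×10⁻⁶ × 159 × 2200 = 3.568 mm.
This exceeds the 1.6 mm gap, so the wall pushes back. The portion of expansion that must be recovered elastically is δ_free − gap = 3.568 − 1.6 = 1.968 mm.
That suppressed elongation corresponds to σ = E·Δ/L = 102×10³ × 1.968/2200 = 91.24 MPa.
P = σA = 91.24 × 650 = 59.31 kN.

P ≈ 59.3 kN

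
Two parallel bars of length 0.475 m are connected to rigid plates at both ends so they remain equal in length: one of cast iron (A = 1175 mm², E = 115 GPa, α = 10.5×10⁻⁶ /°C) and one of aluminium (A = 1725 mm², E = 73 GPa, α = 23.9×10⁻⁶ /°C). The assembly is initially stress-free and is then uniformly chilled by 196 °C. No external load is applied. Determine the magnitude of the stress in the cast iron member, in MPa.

The aluminium has the larger α, so on cooling it would change length more than the cast iron if both were free. The rigid plates force a common final length, so the aluminium is put into tension and the cast iron into compression, with equal and opposite forces P (no external load).
Equating the net (thermal + elastic) strains gives |α₁ − α₂|·ΔT = P·[1/(A₁E₁) + 1/(A₂E₂)].
|α₁ − α₂|·ΔT = 13.4×10⁻⁶ × 196 = 0.002626.
1/(A₁E₁) + 1/(A₂E₂) = 1/(1175×115×10³) + 1/(1725×73×10³) = 1.534×10⁻⁸ N⁻¹.
So P = 0.002626 / 1.534×10⁻⁸ = 171.2 kN.
σ_{cast iron} = P/A₁ = 171200/1175 = 145.7 MPa, compressive.

σ ≈ 146 MPa (compressive)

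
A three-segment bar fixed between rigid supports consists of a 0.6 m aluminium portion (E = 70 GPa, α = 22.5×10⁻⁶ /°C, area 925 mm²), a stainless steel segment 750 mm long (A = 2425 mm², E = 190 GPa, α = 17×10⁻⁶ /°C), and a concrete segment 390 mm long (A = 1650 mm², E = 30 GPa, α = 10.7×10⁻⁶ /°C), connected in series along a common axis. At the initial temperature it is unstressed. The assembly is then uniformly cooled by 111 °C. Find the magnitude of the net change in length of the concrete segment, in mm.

With the walls removed the bar would change length by δ_free = Σ αᵢΔT Lᵢ = 22.5×10⁻⁶×111×600 + 17×10⁻⁶×111×750 + 10.7×10⁻⁶×111×390 = 3.377 mm.
Since the ends are fixed, an axial force P builds up, equal in every segment, with P · Σ Lᵢ/(AᵢEᵢ) = δ_free.
The series flexibility is Σ Lᵢ/(AᵢEᵢ) = 600/(925×70×10³) + 750/(2425×190×10³) + 390/(1650×30×10³) = 1.877×10⁻⁵ mm/N.
P = 3.377 / 1.877×10⁻⁵ = 179900 N = 179.9 kN, tensile.
For the concrete segment, free thermal change = 10.7×10⁻⁶×111×390 = 0.4632 mm and elastic change from P = 179900×390/(1650×30×10³) = 1.417 mm; these oppose, so the net change is 0.954 mm (segment lengthens).

|ΔL| ≈ 0.954 mm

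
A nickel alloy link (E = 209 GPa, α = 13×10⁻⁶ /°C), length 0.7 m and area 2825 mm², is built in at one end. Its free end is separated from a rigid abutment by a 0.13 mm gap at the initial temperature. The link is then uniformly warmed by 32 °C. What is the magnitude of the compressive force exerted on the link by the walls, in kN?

P ≈ 136 kN

Unrestrained expansion: δ_free = αΔT L = 13×10⁻⁶ × 32 × 700 = 0.2912 mm.
This exceeds the 0.13 mm gap, so the wall pushes back. The portion of expansion that must be recovered elastically is δ_free − gap = 0.2912 − 0.13 = 0.1612 mm.
So σ = E(δ_free − g)/L = 209×10³ × 0.1612/700 = 48.13 MPa.
P = σA = 48.13 × 2825 = 136 kN.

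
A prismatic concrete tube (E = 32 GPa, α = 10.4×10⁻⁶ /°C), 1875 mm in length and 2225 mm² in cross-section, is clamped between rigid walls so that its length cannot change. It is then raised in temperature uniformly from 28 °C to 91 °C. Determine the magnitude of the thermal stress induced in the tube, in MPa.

σ ≈ 21 MPa (compressive)

With length fixed, the mechanical strain must cancel the thermal strain αΔT = 10.4×10⁻⁶ × 63 = 655.2×10⁻⁶.
Hence σ = E·αΔT = 32×10³ × 655.2×10⁻⁶ = 20.97 MPa, compressive.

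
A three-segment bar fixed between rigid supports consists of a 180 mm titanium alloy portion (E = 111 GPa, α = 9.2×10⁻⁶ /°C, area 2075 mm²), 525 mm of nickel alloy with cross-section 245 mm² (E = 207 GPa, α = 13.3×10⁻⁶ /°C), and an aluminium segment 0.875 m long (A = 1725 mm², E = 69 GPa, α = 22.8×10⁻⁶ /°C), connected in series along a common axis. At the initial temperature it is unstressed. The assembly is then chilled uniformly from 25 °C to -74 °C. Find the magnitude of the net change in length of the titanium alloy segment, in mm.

|ΔL| ≈ 0.0443 mm

If the supports were absent, the total length change would be Σ αᵢΔT Lᵢ = 9.2×10⁻⁶×99×180 + 13.3×10⁻⁶×99×525 + 22.8×10⁻⁶×99×875 = 2.83 mm.
Since the ends are fixed, an axial force P builds up, equal in every segment, with P · Σ Lᵢ/(AᵢEᵢ) = δ_free.
Σ Lᵢ/(AᵢEᵢ) = 180/(2075×111×10³) + 525/(245×207×10³) + 875/(1725×69×10³) = 1.848×10⁻⁵ mm/N.
P = 2.83 / 1.848×10⁻⁵ = 153100 N = 153.1 kN, tensile.
For the titanium alloy segment, free thermal change = 9.2×10⁻⁶×99×180 = 0.1639 mm and elastic change from P = 153100×180/(2075×111×10³) = 0.1197 mm; these oppose, so the net change is 0.0443 mm (segment shortens).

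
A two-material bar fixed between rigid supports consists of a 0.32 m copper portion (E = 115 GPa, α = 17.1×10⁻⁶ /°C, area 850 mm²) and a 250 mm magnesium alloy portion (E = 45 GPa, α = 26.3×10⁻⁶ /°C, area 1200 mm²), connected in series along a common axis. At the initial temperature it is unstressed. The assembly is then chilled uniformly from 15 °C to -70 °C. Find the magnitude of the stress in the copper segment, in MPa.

σ ≈ 152 MPa (tensile)

With the walls removed the bar would change length by δ_free = Σ αᵢΔT Lᵢ = 17.1×10⁻⁶×85×320 + 26.3×10⁻⁶×85×250 = 1.024 mm.
Since the ends are fixed, an axial force P builds up, equal in every segment, with P · Σ Lᵢ/(AᵢEᵢ) = δ_free.
Σ Lᵢ/(AᵢEᵢ) = 320/(850×115×10³) + 250/(1200×45×10³) = 7.903×10⁻⁶ mm/N.
P = 1.024 / 7.903×10⁻⁶ = 129600 N = 129.6 kN, tensile.
σ_{copper} = P / A = 129600 / 850 = 152.4 MPa.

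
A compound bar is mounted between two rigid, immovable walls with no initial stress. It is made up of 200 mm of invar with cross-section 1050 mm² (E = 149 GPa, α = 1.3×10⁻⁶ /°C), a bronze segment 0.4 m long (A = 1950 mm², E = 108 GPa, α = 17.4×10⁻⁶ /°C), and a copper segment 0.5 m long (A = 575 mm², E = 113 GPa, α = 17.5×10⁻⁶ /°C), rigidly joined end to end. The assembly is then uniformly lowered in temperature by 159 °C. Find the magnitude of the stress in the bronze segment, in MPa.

σ ≈ 120 MPa (tensile)

If the supports were absent, the total length change would be Σ αᵢΔT Lᵢ = 1.3×10⁻⁶×159×200 + 17.4×10⁻⁶×159×400 + 17.5×10⁻⁶×159×500 = 2.539 mm.
The rigid supports impose zero overall length change; the single axial force P common to all segments must satisfy P Σ Lᵢ/(AᵢEᵢ) = δ_free.
Σ Lᵢ/(AᵢEᵢ) = 200/(1050×149×10³) + 400/(1950×108×10³) + 500/(575×113×10³) = 1.087×10⁻⁵ mm/N.
Hence P = δ_free / Σ(L/AE) = 2.539/1.087×10⁻⁵ = 233.5 kN (tensile).
σ_{bronze} = P / A = 233500 / 1950 = 119.8 MPa.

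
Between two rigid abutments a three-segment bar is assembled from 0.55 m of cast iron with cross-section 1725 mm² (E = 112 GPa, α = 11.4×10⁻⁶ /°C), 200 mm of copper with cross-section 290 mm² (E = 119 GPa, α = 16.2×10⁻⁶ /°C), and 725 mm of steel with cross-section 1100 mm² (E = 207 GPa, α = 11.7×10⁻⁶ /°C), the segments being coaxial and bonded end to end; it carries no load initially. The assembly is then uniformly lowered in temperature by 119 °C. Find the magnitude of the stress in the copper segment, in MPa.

σ ≈ 624 MPa (tensile)

If the supports were absent, the total length change would be Σ αᵢΔT Lᵢ = 11.4×10⁻⁶×119×550 + 16.2×10⁻⁶×119×200 + 11.7×10⁻⁶×119×725 = 2.141 mm.
The rigid supports impose zero overall length change; the single axial force P common to all segments must satisfy P Σ Lᵢ/(AᵢEᵢ) = δ_free.
Σ Lᵢ/(AᵢEᵢ) = 550/(1725×112×10³) + 200/(290×119×10³) + 725/(1100×207×10³) = 1.183×10⁻⁵ mm/N.
Hence P = δ_free / Σ(L/AE) = 2.141/1.183×10⁻⁵ = 181 kN (tensile).
σ_{copper} = P / A = 181000 / 290 = 624.3 MPa.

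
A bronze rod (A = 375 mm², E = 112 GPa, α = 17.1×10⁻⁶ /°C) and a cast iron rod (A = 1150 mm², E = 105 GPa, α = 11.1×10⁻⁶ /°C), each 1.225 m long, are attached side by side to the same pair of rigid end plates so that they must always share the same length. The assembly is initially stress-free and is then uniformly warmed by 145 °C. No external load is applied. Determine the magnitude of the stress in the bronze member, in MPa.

The bronze has the larger α, so on heating it would change length more than the cast iron if both were free. The rigid plates force a common final length, so the bronze is put into compression and the cast iron into tension, with equal and opposite forces P (no external load).
Setting the final lengths equal and cancelling L: (α₁ − α₂)ΔT = P/(A₁E₁) + P/(A₂E₂).
|α₁ − α₂|·ΔT = 6×10⁻⁶ × 145 = 0.00087.
1/(A₁E₁) + 1/(A₂E₂) = 1/(375×112×10³) + 1/(1150×105×10³) = 3.209×10⁻⁸ N⁻¹.
So P = 0.00087 / 3.209×10⁻⁸ = 27.11 kN.
σ_{bronze} = P/A₁ = 27110/375 = 72.29 MPa, compressive.

σ ≈ 72.3 MPa (compressive)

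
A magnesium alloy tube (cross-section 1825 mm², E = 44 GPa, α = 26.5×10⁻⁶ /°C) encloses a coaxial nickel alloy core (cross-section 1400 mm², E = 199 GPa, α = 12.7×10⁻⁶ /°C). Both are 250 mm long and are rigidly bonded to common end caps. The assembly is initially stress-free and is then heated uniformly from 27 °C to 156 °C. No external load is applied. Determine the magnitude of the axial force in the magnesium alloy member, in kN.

P ≈ 111 kN (compressive in the magnesium alloy)

Equilibrium of a rigid end plate with no external load gives equal and opposite internal forces ±P in the two members. Since α_{magnesium alloy} > α_{nickel alloy}, heating drives the magnesium alloy into compression and the nickel alloy into tension.
Setting the final lengths equal and cancelling L: (α₁ − α₂)ΔT = P/(A₁E₁) + P/(A₂E₂).
|α₁ − α₂|·ΔT = 13.8×10⁻⁶ × 129 = 0.00178.
1/(A₁E₁) + 1/(A₂E₂) = 1/(1825×44×10³) + 1/(1400×199×10³) = 1.604×10⁻⁸ N⁻¹.
So P = 0.00178 / 1.604×10⁻⁸ = 111 kN.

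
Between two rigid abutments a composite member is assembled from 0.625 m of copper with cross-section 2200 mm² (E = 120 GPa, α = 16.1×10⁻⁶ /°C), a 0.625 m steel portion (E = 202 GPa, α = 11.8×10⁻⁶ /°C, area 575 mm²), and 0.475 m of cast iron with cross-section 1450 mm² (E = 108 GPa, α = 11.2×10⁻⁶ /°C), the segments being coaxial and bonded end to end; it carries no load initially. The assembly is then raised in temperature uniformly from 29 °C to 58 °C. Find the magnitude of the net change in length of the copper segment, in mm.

|ΔL| ≈ 0.147 mm

If the supports were absent, the total length change would be Σ αᵢΔT Lᵢ = 16.1×10⁻⁶×29×625 + 11.8×10⁻⁶×29×625 + 11.2×10⁻⁶×29×475 = 0.66 mm.
The rigid supports impose zero overall length change; the single axial force P common to all segments must satisfy P Σ Lᵢ/(AᵢEᵢ) = δ_free.
Σ Lᵢ/(AᵢEᵢ) = 625/(2200×120×10³) + 625/(575×202×10³) + 475/(1450×108×10³) = 1.078×10⁻⁵ mm/N.
P = 0.66 / 1.078×10⁻⁵ = 61210 N = 61.21 kN, compressive.
For the copper segment, free thermal change = 16.1×10⁻⁶×29×625 = 0.2918 mm and elastic change from P = 61210×625/(2200×120×10³) = 0.1449 mm; these oppose, so the net change is 0.147 mm (segment lengthens).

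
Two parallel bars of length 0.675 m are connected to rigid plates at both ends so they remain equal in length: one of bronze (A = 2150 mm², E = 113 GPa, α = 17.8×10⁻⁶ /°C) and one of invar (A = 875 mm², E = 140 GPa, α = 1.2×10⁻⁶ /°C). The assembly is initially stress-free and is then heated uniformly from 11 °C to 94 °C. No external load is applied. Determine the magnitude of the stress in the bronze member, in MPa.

The bronze has the larger α, so on heating it would change length more than the invar if both were free. The rigid plates force a common final length, so the bronze is put into compression and the invar into tension, with equal and opposite forces P (no external load).
Equating the net (thermal + elastic) strains gives |α₁ − α₂|·ΔT = P·[1/(A₁E₁) + 1/(A₂E₂)].
|α₁ − α₂|·ΔT = 16.6×10⁻⁶ × 83 = 0.001378.
1/(A₁E₁) + 1/(A₂E₂) = 1/(2150×113×10³) + 1/(875×140×10³) = 1.228×10⁻⁸ N⁻¹.
P = 0.001378 / 1.228×10⁻⁸ = 112200 N = 112.2 kN.
σ_{bronze} = P/A₁ = 112200/2150 = 52.19 MPa, compressive.

σ ≈ 52.2 MPa (compressive)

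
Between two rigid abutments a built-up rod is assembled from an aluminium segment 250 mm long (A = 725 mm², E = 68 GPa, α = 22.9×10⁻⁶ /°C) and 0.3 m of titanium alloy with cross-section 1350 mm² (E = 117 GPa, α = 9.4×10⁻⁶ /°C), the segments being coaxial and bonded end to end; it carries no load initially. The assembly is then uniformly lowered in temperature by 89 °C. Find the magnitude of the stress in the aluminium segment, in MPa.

σ ≈ 150 MPa (tensile)

Free thermal contraction of the whole bar: Σ αᵢΔT Lᵢ = 22.9×10⁻⁶×89×250 + 9.4×10⁻⁶×89×300 = 0.7605 mm.
The walls prevent any net length change, so an axial force P (same in every segment) develops. Compatibility: P · Σ Lᵢ/(AᵢEᵢ) = δ_free.
The series flexibility is Σ Lᵢ/(AᵢEᵢ) = 250/(725×68×10³) + 300/(1350×117×10³) = 6.97×10⁻⁶ mm/N.
So P = 0.7605 / 6.97×10⁻⁶ = 109.1 kN, tensile.
σ_{aluminium} = P / A = 109100 / 725 = 150.5 MPa.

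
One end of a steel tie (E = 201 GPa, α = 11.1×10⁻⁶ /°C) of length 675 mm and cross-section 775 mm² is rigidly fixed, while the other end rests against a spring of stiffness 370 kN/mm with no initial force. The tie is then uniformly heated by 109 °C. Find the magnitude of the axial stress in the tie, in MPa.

σ ≈ 150 MPa (compressive)

If the spring were absent the tie would lengthen by αΔT L = 11.1×10⁻⁶ × 109 × 675 = 0.8167 mm.
Let P be the compressive force at the spring. The tie shortens elastically by PL/(AE) and the spring compresses by P/k; together these equal δ_free.
P [ L/(AE) + 1/k ] = δ_free → P [ 675/(775×201×10³) + 1/(370×10³) ] = 0.8167.
P = 0.8167 / 7.036×10⁻⁶ = 116100 N.
σ = P/A = 116100/775 = 149.8 MPa.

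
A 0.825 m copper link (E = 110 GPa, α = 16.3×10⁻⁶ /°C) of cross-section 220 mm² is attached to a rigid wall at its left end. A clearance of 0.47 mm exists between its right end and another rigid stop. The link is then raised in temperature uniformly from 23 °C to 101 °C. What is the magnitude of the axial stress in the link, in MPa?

Unrestrained expansion: δ_free = αΔT L = 16.3×10⁻⁶ × 78 × 825 = 1.049 mm.
After closing the 0.47 mm clearance, 1.049 − 0.47 = 0.5789 mm of expansion remains to be suppressed by the wall.
That suppressed elongation corresponds to σ = E·Δ/L = 110×10³ × 0.5789/825 = 77.19 MPa.

σ ≈ 77.2 MPa (compressive)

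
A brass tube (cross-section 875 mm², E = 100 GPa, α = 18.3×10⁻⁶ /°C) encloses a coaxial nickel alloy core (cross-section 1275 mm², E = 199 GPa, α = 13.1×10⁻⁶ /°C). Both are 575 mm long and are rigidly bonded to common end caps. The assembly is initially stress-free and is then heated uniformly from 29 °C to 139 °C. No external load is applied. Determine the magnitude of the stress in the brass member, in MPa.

Both members must finish at the same length. With the larger α, the brass tends to over-expand; the plates restrain it, putting the brass in compression and the nickel alloy in tension. With no external load the two internal forces are equal and opposite, magnitude P.
Equating the net (thermal + elastic) strains gives |α₁ − α₂|·ΔT = P·[1/(A₁E₁) + 1/(A₂E₂)].
|α₁ − α₂|·ΔT = 5.2×10⁻⁶ × 110 = 0.000572.
1/(A₁E₁) + 1/(A₂E₂) = 1/(875×100×10³) + 1/(1275×199×10³) = 1.537×10⁻⁸ N⁻¹.
So P = 0.000572 / 1.537×10⁻⁸ = 37.22 kN.
σ_{brass} = P/A₁ = 37220/875 = 42.53 MPa, compressive.

σ ≈ 42.5 MPa (compressive)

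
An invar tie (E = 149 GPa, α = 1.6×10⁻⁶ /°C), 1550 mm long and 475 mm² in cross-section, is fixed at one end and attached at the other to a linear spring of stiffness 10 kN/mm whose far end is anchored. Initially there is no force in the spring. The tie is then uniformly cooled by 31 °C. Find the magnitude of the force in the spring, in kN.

Free thermal contraction: δ_free = αΔT L = 1.6×10⁻⁶ × 31 × 1550 = 0.07688 mm.
With a force P in the spring, the elastic change of the tie is PL/(AE) and that of the spring is P/k; compatibility requires their sum to equal δ_free.
So P = δ_free / [L/(AE) + 1/k] = 0.07688 / [ 1550/(475×149×10³) + 1/(10×10³) ].
P = 0.07688 / 0.0001219 = 630.7 N.

P ≈ 0.631 kN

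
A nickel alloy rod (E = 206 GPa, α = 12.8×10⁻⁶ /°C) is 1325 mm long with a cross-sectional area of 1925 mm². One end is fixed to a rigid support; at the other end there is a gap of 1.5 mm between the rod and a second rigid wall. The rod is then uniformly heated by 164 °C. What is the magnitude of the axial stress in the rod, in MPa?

Free thermal elongation = αΔT L = 12.8×10⁻⁶ × 164 × 1325 = 2.781 mm.
The gap closes (δ_free > 1.5 mm) and the wall then resists a further 2.781 − 1.5 = 1.281 mm of expansion.
That suppressed elongation corresponds to σ = E·Δ/L = 206×10³ × 1.281/1325 = 199.2 MPa.

σ ≈ 199 MPa (compressive)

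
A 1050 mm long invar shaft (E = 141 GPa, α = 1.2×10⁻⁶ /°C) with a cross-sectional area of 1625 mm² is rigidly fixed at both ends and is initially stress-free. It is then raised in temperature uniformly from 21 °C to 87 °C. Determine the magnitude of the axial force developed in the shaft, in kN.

P ≈ 18.1 kN (compressive)

Full restraint means ε = 0, so the stress is σ = EαΔT = 141×10³ × 1.2×10⁻⁶ × 66 = 11.17 MPa.
Axial force P = σA = 11.17 × 1625 = 18150 N = 18.15 kN, compressive.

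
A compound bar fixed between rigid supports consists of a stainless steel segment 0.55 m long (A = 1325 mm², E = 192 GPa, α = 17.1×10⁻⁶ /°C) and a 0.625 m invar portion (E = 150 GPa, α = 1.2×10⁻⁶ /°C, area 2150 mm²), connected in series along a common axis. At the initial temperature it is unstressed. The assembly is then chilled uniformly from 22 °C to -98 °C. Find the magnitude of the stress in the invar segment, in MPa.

Free thermal contraction of the whole bar: Σ αᵢΔT Lᵢ = 17.1×10⁻⁶×120×550 + 1.2×10⁻⁶×120×625 = 1.219 mm.
The rigid supports impose zero overall length change; the single axial force P common to all segments must satisfy P Σ Lᵢ/(AᵢEᵢ) = δ_free.
The series flexibility is Σ Lᵢ/(AᵢEᵢ) = 550/(1325×192×10³) + 625/(2150×150×10³) = 4.1×10⁻⁶ mm/N.
So P = 1.219 / 4.1×10⁻⁶ = 297.2 kN, tensile.
σ_{invar} = P / A = 297200 / 2150 = 138.2 MPa.

σ ≈ 138 MPa (tensile)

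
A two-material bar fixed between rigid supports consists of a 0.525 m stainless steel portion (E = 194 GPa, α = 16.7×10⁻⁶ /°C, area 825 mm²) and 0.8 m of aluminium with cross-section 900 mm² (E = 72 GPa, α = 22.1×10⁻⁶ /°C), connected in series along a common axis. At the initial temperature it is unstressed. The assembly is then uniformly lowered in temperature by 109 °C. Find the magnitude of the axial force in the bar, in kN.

Free thermal contraction of the whole bar: Σ αᵢΔT Lᵢ = 16.7×10⁻⁶×109×525 + 22.1×10⁻⁶×109×800 = 2.883 mm.
Since the ends are fixed, an axial force P builds up, equal in every segment, with P · Σ Lᵢ/(AᵢEᵢ) = δ_free.
Σ Lᵢ/(AᵢEᵢ) = 525/(825×194×10³) + 800/(900×72×10³) = 1.563×10⁻⁵ mm/N.
Hence P = δ_free / Σ(L/AE) = 2.883/1.563×10⁻⁵ = 184.5 kN (tensile).

P ≈ 184 kN (tensile)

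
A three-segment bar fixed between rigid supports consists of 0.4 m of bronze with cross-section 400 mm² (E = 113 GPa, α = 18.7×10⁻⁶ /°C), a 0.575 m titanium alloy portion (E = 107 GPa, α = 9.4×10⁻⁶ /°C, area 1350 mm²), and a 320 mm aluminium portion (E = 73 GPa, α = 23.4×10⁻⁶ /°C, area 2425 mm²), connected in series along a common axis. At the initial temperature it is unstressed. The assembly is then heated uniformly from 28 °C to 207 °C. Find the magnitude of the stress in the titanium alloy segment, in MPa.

σ ≈ 185 MPa (compressive)

Free thermal expansion of the whole bar: Σ αᵢΔT Lᵢ = 18.7×10⁻⁶×179×400 + 9.4×10⁻⁶×179×575 + 23.4×10⁻⁶×179×320 = 3.647 mm.
The walls prevent any net length change, so an axial force P (same in every segment) develops. Compatibility: P · Σ Lᵢ/(AᵢEᵢ) = δ_free.
The series flexibility is Σ Lᵢ/(AᵢEᵢ) = 400/(400×113×10³) + 575/(1350×107×10³) + 320/(2425×73×10³) = 1.464×10⁻⁵ mm/N.
P = 3.647 / 1.464×10⁻⁵ = 249100 N = 249.1 kN, compressive.
σ_{titanium alloy} = P / A = 249100 / 1350 = 184.5 MPa.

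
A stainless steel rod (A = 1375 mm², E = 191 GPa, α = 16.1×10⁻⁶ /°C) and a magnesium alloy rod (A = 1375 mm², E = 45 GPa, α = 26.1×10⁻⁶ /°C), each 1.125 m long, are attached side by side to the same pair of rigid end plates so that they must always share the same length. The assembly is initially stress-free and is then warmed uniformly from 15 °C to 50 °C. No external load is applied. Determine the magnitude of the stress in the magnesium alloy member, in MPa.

σ ≈ 12.7 MPa (compressive)

The magnesium alloy has the larger α, so on heating it would change length more than the stainless steel if both were free. The rigid plates force a common final length, so the magnesium alloy is put into compression and the stainless steel into tension, with equal and opposite forces P (no external load).
Equating the net (thermal + elastic) strains gives |α₁ − α₂|·ΔT = P·[1/(A₁E₁) + 1/(A₂E₂)].
|α₁ − α₂|·ΔT = 10×10⁻⁶ × 35 = 0.00035.
1/(A₁E₁) + 1/(A₂E₂) = 1/(1375×191×10³) + 1/(1375×45×10³) = 1.997×10⁻⁸ N⁻¹.
P = 0.00035 / 1.997×10⁻⁸ = 17530 N = 17.53 kN.
σ_{magnesium alloy} = P/A₂ = 17530/1375 = 12.75 MPa, compressive.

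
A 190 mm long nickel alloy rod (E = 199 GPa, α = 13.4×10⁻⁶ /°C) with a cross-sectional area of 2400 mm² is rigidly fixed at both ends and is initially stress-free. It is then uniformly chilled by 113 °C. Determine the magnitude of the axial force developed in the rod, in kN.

With zero net strain, σ = E·αΔT = 199 GPa × 13.4×10⁻⁶ × 113 = 301.3 MPa.
P = AEαΔT = 2400 × 199×10³ × 13.4×10⁻⁶ × 113 = 723.2 kN (tensile).

P ≈ 723 kN (tensile)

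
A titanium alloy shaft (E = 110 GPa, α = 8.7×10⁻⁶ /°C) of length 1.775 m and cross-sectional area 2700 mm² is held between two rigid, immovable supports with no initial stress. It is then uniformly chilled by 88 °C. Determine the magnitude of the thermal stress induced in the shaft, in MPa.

With length fixed, the mechanical strain must cancel the thermal strain αΔT = 8.7×10⁻⁶ × 88 = 765.6×10⁻⁶.
Hence σ = E·αΔT = 110×10³ × 765.6×10⁻⁶ = 84.22 MPa, tensile.

σ ≈ 84.2 MPa (tensile)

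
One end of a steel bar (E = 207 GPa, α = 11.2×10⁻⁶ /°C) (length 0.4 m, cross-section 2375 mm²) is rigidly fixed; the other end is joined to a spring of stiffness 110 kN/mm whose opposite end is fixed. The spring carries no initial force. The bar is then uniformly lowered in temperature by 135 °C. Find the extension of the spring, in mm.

δ ≈ 0.555 mm

Free thermal contraction: δ_free = αΔT L = 11.2×10⁻⁶ × 135 × 400 = 0.6048 mm.
Let P be the tensile force in the spring. The bar extends elastically by PL/(AE) and the spring stretches by P/k; together these equal δ_free.
So P = δ_free / [L/(AE) + 1/k] = 0.6048 / [ 400/(2375×207×10³) + 1/(110×10³) ].
P = 0.6048 / 9.905×10⁻⁶ = 61060 N.
Spring extension = P/k = 61060/(110×10³) = 0.5551 mm.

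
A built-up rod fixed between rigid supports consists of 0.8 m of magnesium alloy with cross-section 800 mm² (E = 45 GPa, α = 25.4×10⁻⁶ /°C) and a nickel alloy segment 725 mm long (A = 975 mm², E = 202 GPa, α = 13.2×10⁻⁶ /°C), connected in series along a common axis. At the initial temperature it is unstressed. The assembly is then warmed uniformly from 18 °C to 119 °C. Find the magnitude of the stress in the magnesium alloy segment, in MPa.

σ ≈ 146 MPa (compressive)

With the walls removed the bar would change length by δ_free = Σ αᵢΔT Lᵢ = 25.4×10⁻⁶×101×800 + 13.2×10⁻⁶×101×725 = 3.019 mm.
The rigid supports impose zero overall length change; the single axial force P common to all segments must satisfy P Σ Lᵢ/(AᵢEᵢ) = δ_free.
The series flexibility is Σ Lᵢ/(AᵢEᵢ) = 800/(800×45×10³) + 725/(975×202×10³) = 2.59×10⁻⁵ mm/N.
So P = 3.019 / 2.59×10⁻⁵ = 116.5 kN, compressive.
σ_{magnesium alloy} = P / A = 116500 / 800 = 145.7 MPa.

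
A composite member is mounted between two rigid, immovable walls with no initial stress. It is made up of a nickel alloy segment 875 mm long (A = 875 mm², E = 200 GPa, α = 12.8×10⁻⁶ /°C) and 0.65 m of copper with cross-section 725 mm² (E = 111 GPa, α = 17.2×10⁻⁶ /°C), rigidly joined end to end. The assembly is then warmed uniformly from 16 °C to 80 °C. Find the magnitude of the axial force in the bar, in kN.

If the supports were absent, the total length change would be Σ αᵢΔT Lᵢ = 12.8×10⁻⁶×64×875 + 17.2×10⁻⁶×64×650 = 1.432 mm.
Since the ends are fixed, an axial force P builds up, equal in every segment, with P · Σ Lᵢ/(AᵢEᵢ) = δ_free.
The series flexibility is Σ Lᵢ/(AᵢEᵢ) = 875/(875×200×10³) + 650/(725×111×10³) = 1.308×10⁻⁵ mm/N.
Hence P = δ_free / Σ(L/AE) = 1.432/1.308×10⁻⁵ = 109.5 kN (compressive).

P ≈ 110 kN (compressive)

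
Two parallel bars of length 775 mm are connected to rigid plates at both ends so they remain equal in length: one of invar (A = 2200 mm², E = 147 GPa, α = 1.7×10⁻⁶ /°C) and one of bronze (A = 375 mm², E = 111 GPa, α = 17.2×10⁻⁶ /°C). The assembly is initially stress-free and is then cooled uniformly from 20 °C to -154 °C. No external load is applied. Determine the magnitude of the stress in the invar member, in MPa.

σ ≈ 45.2 MPa (compressive)

Both members must finish at the same length. With the larger α, the bronze tends to over-contract; the plates restrain it, putting the bronze in tension and the invar in compression. With no external load the two internal forces are equal and opposite, magnitude P.
Setting the final lengths equal and cancelling L: (α₁ − α₂)ΔT = P/(A₁E₁) + P/(A₂E₂).
|α₁ − α₂|·ΔT = 15.5×10⁻⁶ × 174 = 0.002697.
1/(A₁E₁) + 1/(A₂E₂) = 1/(2200×147×10³) + 1/(375×111×10³) = 2.712×10⁻⁸ N⁻¹.
P = 0.002697 / 2.712×10⁻⁸ = 99460 N = 99.46 kN.
σ_{invar} = P/A₁ = 99460/2200 = 45.21 MPa, compressive.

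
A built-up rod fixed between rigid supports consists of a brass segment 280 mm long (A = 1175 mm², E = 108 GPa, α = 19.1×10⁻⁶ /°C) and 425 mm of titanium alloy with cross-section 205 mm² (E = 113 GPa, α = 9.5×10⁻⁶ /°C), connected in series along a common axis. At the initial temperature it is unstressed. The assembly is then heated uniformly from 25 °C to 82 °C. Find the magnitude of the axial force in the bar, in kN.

Free thermal expansion of the whole bar: Σ αᵢΔT Lᵢ = 19.1×10⁻⁶×57×280 + 9.5×10⁻⁶×57×425 = 0.535 mm.
The rigid supports impose zero overall length change; the single axial force P common to all segments must satisfy P Σ Lᵢ/(AᵢEᵢ) = δ_free.
Σ Lᵢ/(AᵢEᵢ) = 280/(1175×108×10³) + 425/(205×113×10³) = 2.055×10⁻⁵ mm/N.
Hence P = δ_free / Σ(L/AE) = 0.535/2.055×10⁻⁵ = 26.03 kN (compressive).

P ≈ 26 kN (compressive)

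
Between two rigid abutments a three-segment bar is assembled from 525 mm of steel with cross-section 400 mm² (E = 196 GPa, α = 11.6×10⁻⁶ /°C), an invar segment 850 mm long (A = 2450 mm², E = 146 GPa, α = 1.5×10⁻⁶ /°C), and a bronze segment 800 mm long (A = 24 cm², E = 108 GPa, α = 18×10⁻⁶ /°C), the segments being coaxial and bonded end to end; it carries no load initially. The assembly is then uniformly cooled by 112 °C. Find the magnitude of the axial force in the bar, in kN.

Free thermal contraction of the whole bar: Σ αᵢΔT Lᵢ = 11.6×10⁻⁶×112×525 + 1.5×10⁻⁶×112×850 + 18×10⁻⁶×112×800 = 2.438 mm.
The rigid supports impose zero overall length change; the single axial force P common to all segments must satisfy P Σ Lᵢ/(AᵢEᵢ) = δ_free.
Σ Lᵢ/(AᵢEᵢ) = 525/(400×196×10³) + 850/(2450×146×10³) + 800/(2400×108×10³) = 1.216×10⁻⁵ mm/N.
Hence P = δ_free / Σ(L/AE) = 2.438/1.216×10⁻⁵ = 200.5 kN (tensile).

P ≈ 200 kN (tensile)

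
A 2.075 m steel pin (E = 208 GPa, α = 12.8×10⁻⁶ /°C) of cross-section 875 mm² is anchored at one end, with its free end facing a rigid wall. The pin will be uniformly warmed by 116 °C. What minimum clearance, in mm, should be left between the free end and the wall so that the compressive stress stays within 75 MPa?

With no wall the pin would lengthen by αΔT L = 12.8×10⁻⁶ × 116 × 2075 = 3.081 mm.
At the allowable stress the elastic shortening the wall may impose is σL/E = 75 × 2075 / (208×10³) = 0.7482 mm.
So the gap has to take up the difference, g_min = δ_free − σL/E = 3.081 − 0.7482 = 2.333 mm.

g ≈ 2.33 mm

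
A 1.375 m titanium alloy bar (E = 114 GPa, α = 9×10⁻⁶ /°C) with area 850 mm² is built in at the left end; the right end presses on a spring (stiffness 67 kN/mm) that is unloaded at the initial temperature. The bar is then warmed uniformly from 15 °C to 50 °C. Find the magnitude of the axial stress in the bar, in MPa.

Free thermal expansion: δ_free = αΔT L = 9×10⁻⁶ × 35 × 1375 = 0.4331 mm.
Let P be the compressive force at the spring. The bar shortens elastically by PL/(AE) and the spring compresses by P/k; together these equal δ_free.
P [ L/(AE) + 1/k ] = δ_free → P [ 1375/(850×114×10³) + 1/(67×10³) ] = 0.4331.
P = 0.4331 / 2.912×10⁻⁵ = 14880 N.
σ = P/A = 14880/850 = 17.5 MPa.

σ ≈ 17.5 MPa (compressive)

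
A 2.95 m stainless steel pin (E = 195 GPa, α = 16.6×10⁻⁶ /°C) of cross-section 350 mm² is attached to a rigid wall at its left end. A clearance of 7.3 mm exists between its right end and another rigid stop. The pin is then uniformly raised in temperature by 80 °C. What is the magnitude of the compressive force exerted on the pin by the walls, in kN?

Unrestrained expansion: δ_free = αΔT L = 16.6×10⁻⁶ × 80 × 2950 = 3.918 mm.
Since δ_free = 3.92 mm is less than the 7.3 mm gap, the pin never touches the wall. No axial force develops.

P ≈ 0 kN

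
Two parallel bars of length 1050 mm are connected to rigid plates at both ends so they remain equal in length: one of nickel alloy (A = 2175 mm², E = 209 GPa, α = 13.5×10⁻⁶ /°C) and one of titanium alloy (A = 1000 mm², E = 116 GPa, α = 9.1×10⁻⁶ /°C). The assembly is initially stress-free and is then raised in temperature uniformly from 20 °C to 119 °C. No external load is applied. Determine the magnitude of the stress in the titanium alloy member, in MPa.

The nickel alloy has the larger α, so on heating it would change length more than the titanium alloy if both were free. The rigid plates force a common final length, so the nickel alloy is put into compression and the titanium alloy into tension, with equal and opposite forces P (no external load).
Equating the net (thermal + elastic) strains gives |α₁ − α₂|·ΔT = P·[1/(A₁E₁) + 1/(A₂E₂)].
|α₁ − α₂|·ΔT = 4.4×10⁻⁶ × 99 = 0.0004356.
1/(A₁E₁) + 1/(A₂E₂) = 1/(2175×209×10³) + 1/(1000×116×10³) = 1.082×10⁻⁸ N⁻¹.
P = 0.0004356 / 1.082×10⁻⁸ = 40260 N = 40.26 kN.
σ_{titanium alloy} = P/A₂ = 40260/1000 = 40.26 MPa, tensile.

σ ≈ 40.3 MPa (tensile)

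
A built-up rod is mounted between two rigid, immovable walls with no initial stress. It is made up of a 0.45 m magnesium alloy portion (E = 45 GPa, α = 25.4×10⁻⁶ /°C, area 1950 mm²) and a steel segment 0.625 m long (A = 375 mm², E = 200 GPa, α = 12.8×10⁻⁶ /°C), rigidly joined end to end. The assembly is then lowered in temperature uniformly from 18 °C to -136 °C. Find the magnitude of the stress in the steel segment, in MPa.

With the walls removed the bar would change length by δ_free = Σ αᵢΔT Lᵢ = 25.4×10⁻⁶×154×450 + 12.8×10⁻⁶×154×625 = 2.992 mm.
Since the ends are fixed, an axial force P builds up, equal in every segment, with P · Σ Lᵢ/(AᵢEᵢ) = δ_free.
Σ Lᵢ/(AᵢEᵢ) = 450/(1950×45×10³) + 625/(375×200×10³) = 1.346×10⁻⁵ mm/N.
Hence P = δ_free / Σ(L/AE) = 2.992/1.346×10⁻⁵ = 222.3 kN (tensile).
σ_{steel} = P / A = 222300 / 375 = 592.7 MPa.

σ ≈ 593 MPa (tensile)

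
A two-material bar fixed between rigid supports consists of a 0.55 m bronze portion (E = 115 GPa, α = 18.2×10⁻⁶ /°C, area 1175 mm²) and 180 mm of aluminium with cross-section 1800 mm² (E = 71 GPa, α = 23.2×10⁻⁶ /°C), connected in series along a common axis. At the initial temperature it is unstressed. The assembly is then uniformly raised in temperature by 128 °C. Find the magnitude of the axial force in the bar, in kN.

Free thermal expansion of the whole bar: Σ αᵢΔT Lᵢ = 18.2×10⁻⁶×128×550 + 23.2×10⁻⁶×128×180 = 1.816 mm.
The walls prevent any net length change, so an axial force P (same in every segment) develops. Compatibility: P · Σ Lᵢ/(AᵢEᵢ) = δ_free.
Σ Lᵢ/(AᵢEᵢ) = 550/(1175×115×10³) + 180/(1800×71×10³) = 5.479×10⁻⁶ mm/N.
P = 1.816 / 5.479×10⁻⁶ = 331400 N = 331.4 kN, compressive.

P ≈ 331 kN (compressive)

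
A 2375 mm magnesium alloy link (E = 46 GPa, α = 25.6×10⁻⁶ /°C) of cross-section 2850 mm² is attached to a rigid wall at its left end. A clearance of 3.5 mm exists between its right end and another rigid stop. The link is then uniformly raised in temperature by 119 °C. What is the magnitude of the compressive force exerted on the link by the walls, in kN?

P ≈ 206 kN

Free thermal elongation = αΔT L = 25.6×10⁻⁶ × 119 × 2375 = 7.235 mm.
The gap closes (δ_free > 3.5 mm) and the wall then resists a further 7.235 − 3.5 = 3.735 mm of expansion.
So σ = E(δ_free − g)/L = 46×10³ × 3.735/2375 = 72.34 MPa.
Force on the wall = σA = 72.34 × 2850 mm² = 206.2 kN.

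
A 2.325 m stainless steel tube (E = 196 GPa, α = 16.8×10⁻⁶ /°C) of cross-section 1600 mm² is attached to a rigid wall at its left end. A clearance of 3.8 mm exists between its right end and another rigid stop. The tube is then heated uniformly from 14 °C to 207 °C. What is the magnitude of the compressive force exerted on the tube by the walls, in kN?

If the wall were absent the tube would grow by αΔT L = 16.8×10⁻⁶ × 193 × 2325 = 7.539 mm.
After closing the 3.8 mm clearance, 7.539 − 3.8 = 3.739 mm of expansion remains to be suppressed by the wall.
Compatibility: PL/(AE) = 3.739 mm, so σ = P/A = E × (3.739/2325) = 315.2 MPa.
P = σA = 315.2 × 1600 = 504.3 kN.

P ≈ 504 kN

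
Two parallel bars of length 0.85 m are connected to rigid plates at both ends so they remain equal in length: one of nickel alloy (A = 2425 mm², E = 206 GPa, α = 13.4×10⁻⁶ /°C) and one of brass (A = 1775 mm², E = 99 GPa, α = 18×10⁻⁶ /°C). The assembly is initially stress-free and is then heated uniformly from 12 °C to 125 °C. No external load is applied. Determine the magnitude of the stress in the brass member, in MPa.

The brass has the larger α, so on heating it would change length more than the nickel alloy if both were free. The rigid plates force a common final length, so the brass is put into compression and the nickel alloy into tension, with equal and opposite forces P (no external load).
Setting the final lengths equal and cancelling L: (α₁ − α₂)ΔT = P/(A₁E₁) + P/(A₂E₂).
|α₁ − α₂|·ΔT = 4.6×10⁻⁶ × 113 = 0.0005198.
1/(A₁E₁) + 1/(A₂E₂) = 1/(2425×206×10³) + 1/(1775×99×10³) = 7.693×10⁻⁹ N⁻¹.
So P = 0.0005198 / 7.693×10⁻⁹ = 67.57 kN.
σ_{brass} = P/A₂ = 67570/1775 = 38.07 MPa, compressive.

σ ≈ 38.1 MPa (compressive)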